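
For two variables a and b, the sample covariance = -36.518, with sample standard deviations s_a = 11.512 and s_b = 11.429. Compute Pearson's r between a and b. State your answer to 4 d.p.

-0.2776

r = Cov(a,b) / (s_a · s_b) = -36.518 / (11.512 × 11.429)
  = -36.518 / 131.5706 ≈ -0.2776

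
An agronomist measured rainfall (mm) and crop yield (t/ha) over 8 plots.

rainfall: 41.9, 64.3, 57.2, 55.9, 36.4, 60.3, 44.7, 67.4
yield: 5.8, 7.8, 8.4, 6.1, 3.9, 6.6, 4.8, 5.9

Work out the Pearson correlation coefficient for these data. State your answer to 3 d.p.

n = 8, Σx = 428.1, Σy = 49.3, Σx² = 23788.65, Σy² = 318.87, Σxy = 2718.19
nΣxy − ΣxΣy = 21745.52 − 21105.33 = 640.19
nΣx² − (Σx)² = 190309.2 − 183269.61 = 7039.59; nΣy² − (Σy)² = 2550.96 − 2430.49 = 120.47
r = 640.19 / √(7039.59 × 120.47) = 640.19 / 920.9014 ≈ 0.695

0.695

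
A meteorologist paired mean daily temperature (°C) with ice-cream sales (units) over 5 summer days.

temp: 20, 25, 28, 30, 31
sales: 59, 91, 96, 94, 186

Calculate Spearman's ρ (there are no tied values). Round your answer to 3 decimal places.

0.900

Rank temp: 1, 2, 3, 4, 5
Rank sales: 1, 2, 4, 3, 5
d = rank(temp) − rank(sales): 0, 0, -1, 1, 0; Σd² = 2
ρ = 1 − 6Σd² / [n(n²−1)] = 1 − 6×2 / (5×24) = 1 − 12/120 ≈ 0.900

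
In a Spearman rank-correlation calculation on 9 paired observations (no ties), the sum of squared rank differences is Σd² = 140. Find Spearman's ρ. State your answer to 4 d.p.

-0.1667

ρ = 1 − 6Σd² / [n(n²−1)] = 1 − 6×140 / (9×80)
  = 1 − 840/720 = 1 − 1.16667 ≈ -0.1667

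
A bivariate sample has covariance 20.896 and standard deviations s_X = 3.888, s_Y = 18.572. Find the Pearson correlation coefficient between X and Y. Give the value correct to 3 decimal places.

r = Cov(X,Y) / (s_X · s_Y) = 20.896 / (3.888 × 18.572)
  = 20.896 / 72.2079 ≈ 0.289

0.289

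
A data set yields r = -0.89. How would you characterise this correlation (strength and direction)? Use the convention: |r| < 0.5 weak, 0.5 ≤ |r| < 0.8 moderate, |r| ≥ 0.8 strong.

r = -0.89 < 0 so the relationship is negative.
|r| = 0.89, which falls in the strong range.

strong negative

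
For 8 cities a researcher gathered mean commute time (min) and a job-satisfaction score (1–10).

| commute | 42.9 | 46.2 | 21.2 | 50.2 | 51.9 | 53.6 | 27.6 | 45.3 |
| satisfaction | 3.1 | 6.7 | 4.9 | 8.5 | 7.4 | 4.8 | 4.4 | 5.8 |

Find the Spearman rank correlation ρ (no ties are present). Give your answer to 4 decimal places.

Rank commute: 3, 5, 1, 6, 7, 8, 2, 4
Rank satisfaction: 1, 6, 4, 8, 7, 3, 2, 5
d = rank(commute) − rank(satisfaction): 2, -1, -3, -2, 0, 5, 0, -1; Σd² = 44
ρ = 1 − 6Σd² / [n(n²−1)] = 1 − 6×44 / (8×63) = 1 − 264/504 ≈ 0.4762

0.4762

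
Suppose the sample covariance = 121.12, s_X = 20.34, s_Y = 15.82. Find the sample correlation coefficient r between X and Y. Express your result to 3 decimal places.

0.376

r = Cov(X,Y) / (s_X · s_Y) = 121.12 / (20.34 × 15.82)
  = 121.12 / 321.7788 ≈ 0.376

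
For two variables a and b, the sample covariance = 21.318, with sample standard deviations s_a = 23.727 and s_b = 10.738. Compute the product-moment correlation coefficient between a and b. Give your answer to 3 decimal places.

0.084

r = Cov(a,b) / (s_a · s_b) = 21.318 / (23.727 × 10.738)
  = 21.318 / 254.7805 ≈ 0.084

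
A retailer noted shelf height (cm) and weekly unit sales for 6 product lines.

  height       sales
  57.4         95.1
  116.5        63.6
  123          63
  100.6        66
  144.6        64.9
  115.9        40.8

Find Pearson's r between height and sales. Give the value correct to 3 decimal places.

n = 6, Σx = 658, Σy = 393.4, Σx² = 76458.34, Σy² = 27290.62, Σxy = 41370
nΣxy − ΣxΣy = 248220 − 258857.2 = -10637.2
nΣx² − (Σx)² = 458750.04 − 432964 = 25786.04; nΣy² − (Σy)² = 163743.72 − 154763.56 = 8980.16
r = -10637.2 / √(25786.04 × 8980.16) = -10637.2 / 15217.1865 ≈ -0.699

-0.699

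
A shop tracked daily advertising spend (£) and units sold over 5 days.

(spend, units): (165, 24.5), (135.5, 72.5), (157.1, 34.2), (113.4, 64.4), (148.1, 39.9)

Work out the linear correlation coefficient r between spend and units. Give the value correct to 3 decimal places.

-0.857

n = 5, Σx = 719.1, Σy = 235.5, Σx² = 105058.83, Σy² = 12765.51, Σxy = 32451.22
nΣxy − ΣxΣy = 162256.1 − 169348.05 = -7091.95
nΣx² − (Σx)² = 525294.15 − 517104.81 = 8189.34; nΣy² − (Σy)² = 63827.55 − 55460.25 = 8367.3
r = -7091.95 / √(8189.34 × 8367.3) = -7091.95 / 8277.8418 ≈ -0.857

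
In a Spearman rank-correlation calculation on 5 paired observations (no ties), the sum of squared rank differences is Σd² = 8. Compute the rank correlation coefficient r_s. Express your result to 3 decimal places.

ρ = 1 − 6Σd² / [n(n²−1)] = 1 − 6×8 / (5×24)
  = 1 − 48/120 = 1 − 0.4000 ≈ 0.600

0.600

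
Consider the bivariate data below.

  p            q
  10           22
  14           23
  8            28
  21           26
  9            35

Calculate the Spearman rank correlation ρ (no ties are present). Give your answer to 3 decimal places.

Rank p: 3, 4, 1, 5, 2
Rank q: 1, 2, 4, 3, 5
d = rank(p) − rank(q): 2, 2, -3, 2, -3; Σd² = 30
ρ = 1 − 6Σd² / [n(n²−1)] = 1 − 6×30 / (5×24) = 1 − 180/120 ≈ -0.500

-0.500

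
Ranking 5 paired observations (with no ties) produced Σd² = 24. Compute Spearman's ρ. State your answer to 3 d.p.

ρ = 1 − 6Σd² / [n(n²−1)] = 1 − 6×24 / (5×24)
  = 1 − 144/120 = 1 − 1.2000 ≈ -0.200

-0.200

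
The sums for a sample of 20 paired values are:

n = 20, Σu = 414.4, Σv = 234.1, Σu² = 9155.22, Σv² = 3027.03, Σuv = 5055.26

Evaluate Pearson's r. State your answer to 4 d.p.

0.5067

r = (nΣuv − ΣuΣv) / √[(nΣu² − (Σu)²)(nΣv² − (Σv)²)]
Numerator: 20×5055.26 − 414.4×234.1 = 4094.16
Denominator: √[(183104.4 − 171727.36)(60540.6 − 54802.81)] = √[11377.04 × 5737.79] = 8079.5462
r = 4094.16 / 8079.5462 ≈ 0.5067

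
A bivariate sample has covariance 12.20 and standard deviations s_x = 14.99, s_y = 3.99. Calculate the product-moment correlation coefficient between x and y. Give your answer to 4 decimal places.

0.2040

r = Cov(x,y) / (s_x · s_y) = 12.20 / (14.99 × 3.99)
  = 12.20 / 59.8101 ≈ 0.2040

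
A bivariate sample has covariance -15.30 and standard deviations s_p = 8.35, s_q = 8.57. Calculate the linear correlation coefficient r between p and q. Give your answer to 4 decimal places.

-0.2138

r = Cov(p,q) / (s_p · s_q) = -15.30 / (8.35 × 8.57)
  = -15.30 / 71.5595 ≈ -0.2138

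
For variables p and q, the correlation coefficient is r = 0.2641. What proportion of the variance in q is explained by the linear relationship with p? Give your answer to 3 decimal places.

0.070

r² = (0.2641)² = 0.070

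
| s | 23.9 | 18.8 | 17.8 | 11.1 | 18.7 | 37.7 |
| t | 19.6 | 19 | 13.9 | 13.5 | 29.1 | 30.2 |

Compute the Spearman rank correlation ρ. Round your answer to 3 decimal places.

Rank s: 5, 4, 2, 1, 3, 6
Rank t: 4, 3, 2, 1, 5, 6
d = rank(s) − rank(t): 1, 1, 0, 0, -2, 0; Σd² = 6
ρ = 1 − 6Σd² / [n(n²−1)] = 1 − 6×6 / (6×35) = 1 − 36/210 ≈ 0.829

0.829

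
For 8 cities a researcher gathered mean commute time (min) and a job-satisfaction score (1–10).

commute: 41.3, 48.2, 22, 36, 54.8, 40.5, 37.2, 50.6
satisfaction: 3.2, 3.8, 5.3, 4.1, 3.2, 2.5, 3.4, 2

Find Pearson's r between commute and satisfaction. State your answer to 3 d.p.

-0.729

n = 8, Σx = 330.6, Σy = 27.5, Σx² = 14396.42, Σy² = 101.63, Σxy = 1083.81
nΣxy − ΣxΣy = 8670.48 − 9091.5 = -421.02
nΣx² − (Σx)² = 115171.36 − 109296.36 = 5875; nΣy² − (Σy)² = 813.04 − 756.25 = 56.79
r = -421.02 / √(5875 × 56.79) = -421.02 / 577.6169 ≈ -0.729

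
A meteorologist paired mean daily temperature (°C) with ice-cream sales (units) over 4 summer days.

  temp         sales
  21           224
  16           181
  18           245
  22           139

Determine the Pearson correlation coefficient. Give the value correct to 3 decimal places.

-0.309

n = 4, Σx = 77, Σy = 789, Σx² = 1505, Σy² = 162283, Σxy = 15068
nΣxy − ΣxΣy = 60272 − 60753 = -481
nΣx² − (Σx)² = 6020 − 5929 = 91; nΣy² − (Σy)² = 649132 − 622521 = 26611
r = -481 / √(91 × 26611) = -481 / 1556.1494 ≈ -0.309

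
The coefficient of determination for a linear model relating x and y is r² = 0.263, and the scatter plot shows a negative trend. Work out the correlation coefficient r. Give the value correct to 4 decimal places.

-0.5128

|r| = √0.263 = 0.5128
The association is negative, so r = −0.5128.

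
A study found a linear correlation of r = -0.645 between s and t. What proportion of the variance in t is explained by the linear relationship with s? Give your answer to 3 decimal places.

0.416

r² = (-0.645)² = 0.416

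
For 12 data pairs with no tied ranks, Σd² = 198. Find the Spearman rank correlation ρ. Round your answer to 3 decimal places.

0.308

ρ = 1 − 6Σd² / [n(n²−1)] = 1 − 6×198 / (12×143)
  = 1 − 1188/1716 = 1 − 0.6923 ≈ 0.308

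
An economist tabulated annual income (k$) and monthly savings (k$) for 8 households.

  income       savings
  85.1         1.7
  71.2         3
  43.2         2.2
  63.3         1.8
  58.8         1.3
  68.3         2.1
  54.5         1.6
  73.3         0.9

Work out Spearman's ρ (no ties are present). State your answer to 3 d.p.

-0.143

Rank income: 8, 6, 1, 4, 3, 5, 2, 7
Rank savings: 4, 8, 7, 5, 2, 6, 3, 1
d = rank(income) − rank(savings): 4, -2, -6, -1, 1, -1, -1, 6; Σd² = 96
ρ = 1 − 6Σd² / [n(n²−1)] = 1 − 6×96 / (8×63) = 1 − 576/504 ≈ -0.143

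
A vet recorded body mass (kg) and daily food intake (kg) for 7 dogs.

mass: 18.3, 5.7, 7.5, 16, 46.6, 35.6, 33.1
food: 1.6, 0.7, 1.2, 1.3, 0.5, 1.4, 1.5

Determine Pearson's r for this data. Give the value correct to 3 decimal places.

-0.126

n = 7, Σx = 162.8, Σy = 8.2, Σx² = 5214.16, Σy² = 10.64, Σxy = 185.86
nΣxy − ΣxΣy = 1301.02 − 1334.96 = -33.94
nΣx² − (Σx)² = 36499.12 − 26503.84 = 9995.28; nΣy² − (Σy)² = 74.48 − 67.24 = 7.24
r = -33.94 / √(9995.28 × 7.24) = -33.94 / 269.0090 ≈ -0.126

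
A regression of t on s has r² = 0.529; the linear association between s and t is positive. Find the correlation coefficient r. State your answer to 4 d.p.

0.7273

|r| = √0.529 = 0.7273
The association is positive, so r = 0.7273.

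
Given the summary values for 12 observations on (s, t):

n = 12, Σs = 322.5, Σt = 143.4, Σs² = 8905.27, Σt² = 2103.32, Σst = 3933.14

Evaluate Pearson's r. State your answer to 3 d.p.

r = (nΣst − ΣsΣt) / √[(nΣs² − (Σs)²)(nΣt² − (Σt)²)]
Numerator: 12×3933.14 − 322.5×143.4 = 951.18
Denominator: √[(106863.24 − 104006.25)(25239.84 − 20563.56)] = √[2856.99 × 4676.28] = 3655.1450
r = 951.18 / 3655.1450 ≈ 0.260

0.260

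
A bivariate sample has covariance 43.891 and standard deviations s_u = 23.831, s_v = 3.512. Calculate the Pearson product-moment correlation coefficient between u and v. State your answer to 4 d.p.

0.5244

r = Cov(u,v) / (s_u · s_v) = 43.891 / (23.831 × 3.512)
  = 43.891 / 83.6945 ≈ 0.5244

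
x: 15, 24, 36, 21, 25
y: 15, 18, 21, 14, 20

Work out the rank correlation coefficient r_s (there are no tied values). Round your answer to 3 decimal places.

Rank x: 1, 3, 5, 2, 4
Rank y: 2, 3, 5, 1, 4
d = rank(x) − rank(y): -1, 0, 0, 1, 0; Σd² = 2
ρ = 1 − 6Σd² / [n(n²−1)] = 1 − 6×2 / (5×24) = 1 − 12/120 ≈ 0.900

0.900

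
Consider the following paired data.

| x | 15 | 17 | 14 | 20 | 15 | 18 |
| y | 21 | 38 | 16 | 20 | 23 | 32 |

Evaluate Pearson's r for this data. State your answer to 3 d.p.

n = 6, Σx = 99, Σy = 150, Σx² = 1659, Σy² = 4094, Σxy = 2506
nΣxy − ΣxΣy = 15036 − 14850 = 186
nΣx² − (Σx)² = 9954 − 9801 = 153; nΣy² − (Σy)² = 24564 − 22500 = 2064
r = 186 / √(153 × 2064) = 186 / 561.9537 ≈ 0.331

0.331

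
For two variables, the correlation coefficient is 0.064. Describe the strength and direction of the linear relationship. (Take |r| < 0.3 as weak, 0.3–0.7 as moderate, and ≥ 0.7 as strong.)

r = 0.064 > 0 so the relationship is positive.
|r| = 0.064, which falls in the weak range.

weak positive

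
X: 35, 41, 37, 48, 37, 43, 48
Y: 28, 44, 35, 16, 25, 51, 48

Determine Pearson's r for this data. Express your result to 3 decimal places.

n = 7, ΣX = 289, ΣY = 247, ΣX² = 12101, ΣY² = 9731, ΣXY = 10269
nΣXY − ΣXΣY = 71883 − 71383 = 500
nΣX² − (ΣX)² = 84707 − 83521 = 1186; nΣY² − (ΣY)² = 68117 − 61009 = 7108
r = 500 / √(1186 × 7108) = 500 / 2903.4614 ≈ 0.172

0.172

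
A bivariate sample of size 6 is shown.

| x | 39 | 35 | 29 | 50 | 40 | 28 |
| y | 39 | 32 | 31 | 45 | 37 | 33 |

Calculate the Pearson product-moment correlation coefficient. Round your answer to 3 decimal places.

0.932

n = 6, Σx = 221, Σy = 217, Σx² = 8471, Σy² = 7989, Σxy = 8194
nΣxy − ΣxΣy = 49164 − 47957 = 1207
nΣx² − (Σx)² = 50826 − 48841 = 1985; nΣy² − (Σy)² = 47934 − 47089 = 845
r = 1207 / √(1985 × 845) = 1207 / 1295.1158 ≈ 0.932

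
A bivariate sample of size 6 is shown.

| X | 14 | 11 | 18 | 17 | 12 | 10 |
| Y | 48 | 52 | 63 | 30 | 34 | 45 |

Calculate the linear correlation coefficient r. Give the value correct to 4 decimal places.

0.1455

n = 6, ΣX = 82, ΣY = 272, ΣX² = 1174, ΣY² = 13058, ΣXY = 3746
nΣXY − ΣXΣY = 22476 − 22304 = 172
nΣX² − (ΣX)² = 7044 − 6724 = 320; nΣY² − (ΣY)² = 78348 − 73984 = 4364
r = 172 / √(320 × 4364) = 172 / 1181.7275 ≈ 0.1455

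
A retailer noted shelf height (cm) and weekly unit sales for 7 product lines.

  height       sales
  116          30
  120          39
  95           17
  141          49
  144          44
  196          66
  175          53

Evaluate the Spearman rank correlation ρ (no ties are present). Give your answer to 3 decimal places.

0.964

Rank height: 2, 3, 1, 4, 5, 7, 6
Rank sales: 2, 3, 1, 5, 4, 7, 6
d = rank(height) − rank(sales): 0, 0, 0, -1, 1, 0, 0; Σd² = 2
ρ = 1 − 6Σd² / [n(n²−1)] = 1 − 6×2 / (7×48) = 1 − 12/336 ≈ 0.964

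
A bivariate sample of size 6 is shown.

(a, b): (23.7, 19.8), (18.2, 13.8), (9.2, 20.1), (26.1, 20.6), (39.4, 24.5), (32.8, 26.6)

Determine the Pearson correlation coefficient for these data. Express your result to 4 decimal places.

0.6724

n = 6, Σa = 149.4, Σb = 125.4, Σa² = 4286.98, Σb² = 2718.66, Σab = 3280.78
nΣab − ΣaΣb = 19684.68 − 18734.76 = 949.92
nΣa² − (Σa)² = 25721.88 − 22320.36 = 3401.52; nΣb² − (Σb)² = 16311.96 − 15725.16 = 586.8
r = 949.92 / √(3401.52 × 586.8) = 949.92 / 1412.8029 ≈ 0.6724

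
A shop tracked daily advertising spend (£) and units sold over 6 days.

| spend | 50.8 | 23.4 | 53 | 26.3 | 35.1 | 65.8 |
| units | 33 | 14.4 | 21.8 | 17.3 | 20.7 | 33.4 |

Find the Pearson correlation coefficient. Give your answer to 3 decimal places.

n = 6, Σx = 254.4, Σy = 140.6, Σx² = 12190.54, Σy² = 3614.94, Σxy = 6548.04
nΣxy − ΣxΣy = 39288.24 − 35768.64 = 3519.6
nΣx² − (Σx)² = 73143.24 − 64719.36 = 8423.88; nΣy² − (Σy)² = 21689.64 − 19768.36 = 1921.28
r = 3519.6 / √(8423.88 × 1921.28) = 3519.6 / 4023.0128 ≈ 0.875

0.875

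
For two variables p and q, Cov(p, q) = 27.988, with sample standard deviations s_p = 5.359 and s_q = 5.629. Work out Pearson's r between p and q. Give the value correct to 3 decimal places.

r = Cov(p,q) / (s_p · s_q) = 27.988 / (5.359 × 5.629)
  = 27.988 / 30.1658 ≈ 0.928

0.928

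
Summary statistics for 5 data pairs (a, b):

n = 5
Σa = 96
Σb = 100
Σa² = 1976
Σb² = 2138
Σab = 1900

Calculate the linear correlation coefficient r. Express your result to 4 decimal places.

r = (nΣab − ΣaΣb) / √[(nΣa² − (Σa)²)(nΣb² − (Σb)²)]
Numerator: 5×1900 − 96×100 = -100
Denominator: √[(9880 − 9216)(10690 − 10000)] = √[664 × 690] = 676.8752
r = -100 / 676.8752 ≈ -0.1477

-0.1477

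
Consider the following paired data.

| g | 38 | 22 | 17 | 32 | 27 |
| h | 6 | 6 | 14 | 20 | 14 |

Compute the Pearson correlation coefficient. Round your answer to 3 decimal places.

n = 5, Σg = 136, Σh = 60, Σg² = 3970, Σh² = 864, Σgh = 1616
nΣgh − ΣgΣh = 8080 − 8160 = -80
nΣg² − (Σg)² = 19850 − 18496 = 1354; nΣh² − (Σh)² = 4320 − 3600 = 720
r = -80 / √(1354 × 720) = -80 / 987.3601 ≈ -0.081

-0.081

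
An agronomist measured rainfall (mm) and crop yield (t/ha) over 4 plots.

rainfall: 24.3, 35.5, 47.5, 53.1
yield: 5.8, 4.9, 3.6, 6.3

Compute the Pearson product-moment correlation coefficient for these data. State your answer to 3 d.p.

-0.124

n = 4, Σx = 160.4, Σy = 20.6, Σx² = 6926.6, Σy² = 110.3, Σxy = 820.42
nΣxy − ΣxΣy = 3281.68 − 3304.24 = -22.56
nΣx² − (Σx)² = 27706.4 − 25728.16 = 1978.24; nΣy² − (Σy)² = 441.2 − 424.36 = 16.84
r = -22.56 / √(1978.24 × 16.84) = -22.56 / 182.5200 ≈ -0.124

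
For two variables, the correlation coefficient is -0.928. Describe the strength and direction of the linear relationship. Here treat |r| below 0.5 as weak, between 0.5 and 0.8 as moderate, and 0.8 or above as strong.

strong negative

r = -0.928 < 0 so the relationship is negative.
|r| = 0.928, which falls in the strong range.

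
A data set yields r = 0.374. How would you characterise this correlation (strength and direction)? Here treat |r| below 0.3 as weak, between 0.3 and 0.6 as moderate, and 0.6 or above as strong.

moderate positive

r = 0.374 > 0 so the relationship is positive.
|r| = 0.374, which falls in the moderate range.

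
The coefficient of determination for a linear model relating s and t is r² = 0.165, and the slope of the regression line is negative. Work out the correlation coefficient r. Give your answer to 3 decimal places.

|r| = √0.165 = 0.406
The association is negative, so r = −0.406.

-0.406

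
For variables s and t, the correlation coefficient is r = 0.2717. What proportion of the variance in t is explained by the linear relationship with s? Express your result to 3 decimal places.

0.074

r² = (0.2717)² = 0.074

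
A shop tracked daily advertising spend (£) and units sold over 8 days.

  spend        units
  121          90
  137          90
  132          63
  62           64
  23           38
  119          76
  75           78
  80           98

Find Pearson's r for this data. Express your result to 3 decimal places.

0.592

n = 8, Σx = 749, Σy = 597, Σx² = 81393, Σy² = 47173, Σxy = 59112
nΣxy − ΣxΣy = 472896 − 447153 = 25743
nΣx² − (Σx)² = 651144 − 561001 = 90143; nΣy² − (Σy)² = 377384 − 356409 = 20975
r = 25743 / √(90143 × 20975) = 25743 / 43482.7486 ≈ 0.592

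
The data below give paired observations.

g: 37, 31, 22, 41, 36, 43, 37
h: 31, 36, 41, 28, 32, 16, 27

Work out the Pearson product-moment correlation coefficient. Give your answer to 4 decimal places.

-0.8891

n = 7, Σg = 247, Σh = 211, Σg² = 9009, Σh² = 6731, Σgh = 7152
nΣgh − ΣgΣh = 50064 − 52117 = -2053
nΣg² − (Σg)² = 63063 − 61009 = 2054; nΣh² − (Σh)² = 47117 − 44521 = 2596
r = -2053 / √(2054 × 2596) = -2053 / 2309.1522 ≈ -0.8891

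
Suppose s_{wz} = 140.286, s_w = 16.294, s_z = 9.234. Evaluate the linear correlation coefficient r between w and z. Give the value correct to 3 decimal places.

r = Cov(w,z) / (s_w · s_z) = 140.286 / (16.294 × 9.234)
  = 140.286 / 150.4588 ≈ 0.932

0.932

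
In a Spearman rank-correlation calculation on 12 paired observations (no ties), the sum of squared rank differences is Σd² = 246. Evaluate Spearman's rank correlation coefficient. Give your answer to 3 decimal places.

0.140

ρ = 1 − 6Σd² / [n(n²−1)] = 1 − 6×246 / (12×143)
  = 1 − 1476/1716 = 1 − 0.8601 ≈ 0.140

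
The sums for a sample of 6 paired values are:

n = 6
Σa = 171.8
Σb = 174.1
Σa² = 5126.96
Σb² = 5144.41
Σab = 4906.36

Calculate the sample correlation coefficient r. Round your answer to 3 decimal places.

r = (nΣab − ΣaΣb) / √[(nΣa² − (Σa)²)(nΣb² − (Σb)²)]
Numerator: 6×4906.36 − 171.8×174.1 = -472.22
Denominator: √[(30761.76 − 29515.24)(30866.46 − 30310.81)] = √[1246.52 × 555.65] = 832.2433
r = -472.22 / 832.2433 ≈ -0.567

-0.567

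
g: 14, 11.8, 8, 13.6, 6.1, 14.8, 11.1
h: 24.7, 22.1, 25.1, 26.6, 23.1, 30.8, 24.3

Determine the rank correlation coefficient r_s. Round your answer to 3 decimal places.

Rank g: 6, 4, 2, 5, 1, 7, 3
Rank h: 4, 1, 5, 6, 2, 7, 3
d = rank(g) − rank(h): 2, 3, -3, -1, -1, 0, 0; Σd² = 24
ρ = 1 − 6Σd² / [n(n²−1)] = 1 − 6×24 / (7×48) = 1 − 144/336 ≈ 0.571

0.571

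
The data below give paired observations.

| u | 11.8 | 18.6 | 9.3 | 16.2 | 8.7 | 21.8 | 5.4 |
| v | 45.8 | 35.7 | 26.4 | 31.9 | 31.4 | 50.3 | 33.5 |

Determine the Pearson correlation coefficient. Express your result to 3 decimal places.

0.572

n = 7, Σu = 91.8, Σv = 255, Σu² = 1414.22, Σv² = 9725, Σuv = 3517.38
nΣuv − ΣuΣv = 24621.66 − 23409 = 1212.66
nΣu² − (Σu)² = 9899.54 − 8427.24 = 1472.3; nΣv² − (Σv)² = 68075 − 65025 = 3050
r = 1212.66 / √(1472.3 × 3050) = 1212.66 / 2119.0835 ≈ 0.572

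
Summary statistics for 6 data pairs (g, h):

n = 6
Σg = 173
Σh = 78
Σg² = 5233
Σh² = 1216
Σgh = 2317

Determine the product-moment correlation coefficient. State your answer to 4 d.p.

0.3058

r = (nΣgh − ΣgΣh) / √[(nΣg² − (Σg)²)(nΣh² − (Σh)²)]
Numerator: 6×2317 − 173×78 = 408
Denominator: √[(31398 − 29929)(7296 − 6084)] = √[1469 × 1212] = 1334.3268
r = 408 / 1334.3268 ≈ 0.3058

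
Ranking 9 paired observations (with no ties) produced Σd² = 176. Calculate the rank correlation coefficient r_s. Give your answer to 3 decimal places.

-0.467

ρ = 1 − 6Σd² / [n(n²−1)] = 1 − 6×176 / (9×80)
  = 1 − 1056/720 = 1 − 1.4667 ≈ -0.467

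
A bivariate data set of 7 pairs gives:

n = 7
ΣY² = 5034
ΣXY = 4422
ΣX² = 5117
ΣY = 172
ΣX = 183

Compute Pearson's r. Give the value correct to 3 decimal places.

r = (nΣXY − ΣXΣY) / √[(nΣX² − (ΣX)²)(nΣY² − (ΣY)²)]
Numerator: 7×4422 − 183×172 = -522
Denominator: √[(35819 − 33489)(35238 − 29584)] = √[2330 × 5654] = 3629.5757
r = -522 / 3629.5757 ≈ -0.144

-0.144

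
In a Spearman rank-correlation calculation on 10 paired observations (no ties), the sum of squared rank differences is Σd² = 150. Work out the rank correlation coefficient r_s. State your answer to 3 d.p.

0.091

ρ = 1 − 6Σd² / [n(n²−1)] = 1 − 6×150 / (10×99)
  = 1 − 900/990 = 1 − 0.9091 ≈ 0.091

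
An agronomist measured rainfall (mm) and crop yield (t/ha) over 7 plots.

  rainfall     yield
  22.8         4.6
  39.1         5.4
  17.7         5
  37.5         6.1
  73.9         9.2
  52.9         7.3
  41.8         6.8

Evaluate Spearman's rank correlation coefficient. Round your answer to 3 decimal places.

Rank rainfall: 2, 4, 1, 3, 7, 6, 5
Rank yield: 1, 3, 2, 4, 7, 6, 5
d = rank(rainfall) − rank(yield): 1, 1, -1, -1, 0, 0, 0; Σd² = 4
ρ = 1 − 6Σd² / [n(n²−1)] = 1 − 6×4 / (7×48) = 1 − 24/336 ≈ 0.929

0.929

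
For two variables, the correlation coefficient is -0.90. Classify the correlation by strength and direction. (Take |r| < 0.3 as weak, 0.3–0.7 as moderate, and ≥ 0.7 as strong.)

strong negative

r = -0.90 < 0 so the relationship is negative.
|r| = 0.90, which falls in the strong range.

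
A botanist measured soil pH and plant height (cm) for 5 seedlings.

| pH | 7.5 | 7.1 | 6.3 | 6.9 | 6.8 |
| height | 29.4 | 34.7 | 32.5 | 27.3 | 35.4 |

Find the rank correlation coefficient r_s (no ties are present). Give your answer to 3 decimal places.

Rank pH: 5, 4, 1, 3, 2
Rank height: 2, 4, 3, 1, 5
d = rank(pH) − rank(height): 3, 0, -2, 2, -3; Σd² = 26
ρ = 1 − 6Σd² / [n(n²−1)] = 1 − 6×26 / (5×24) = 1 − 156/120 ≈ -0.300

-0.300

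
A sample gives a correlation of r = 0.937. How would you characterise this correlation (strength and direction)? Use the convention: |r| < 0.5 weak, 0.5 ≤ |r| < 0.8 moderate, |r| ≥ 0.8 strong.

strong positive

r = 0.937 > 0 so the relationship is positive.
|r| = 0.937, which falls in the strong range.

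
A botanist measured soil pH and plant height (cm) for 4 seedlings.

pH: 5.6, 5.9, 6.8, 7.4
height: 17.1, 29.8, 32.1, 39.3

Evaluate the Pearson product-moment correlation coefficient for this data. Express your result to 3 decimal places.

0.899

n = 4, Σx = 25.7, Σy = 118.3, Σx² = 167.17, Σy² = 3755.35, Σxy = 780.68
nΣxy − ΣxΣy = 3122.72 − 3040.31 = 82.41
nΣx² − (Σx)² = 668.68 − 660.49 = 8.19; nΣy² − (Σy)² = 15021.4 − 13994.89 = 1026.51
r = 82.41 / √(8.19 × 1026.51) = 82.41 / 91.6903 ≈ 0.899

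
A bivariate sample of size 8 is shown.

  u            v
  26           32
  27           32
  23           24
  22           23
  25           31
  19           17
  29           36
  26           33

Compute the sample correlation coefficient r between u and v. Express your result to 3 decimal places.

n = 8, Σu = 197, Σv = 228, Σu² = 4921, Σv² = 6788, Σuv = 5754
nΣuv − ΣuΣv = 46032 − 44916 = 1116
nΣu² − (Σu)² = 39368 − 38809 = 559; nΣv² − (Σv)² = 54304 − 51984 = 2320
r = 1116 / √(559 × 2320) = 1116 / 1138.8064 ≈ 0.980

0.980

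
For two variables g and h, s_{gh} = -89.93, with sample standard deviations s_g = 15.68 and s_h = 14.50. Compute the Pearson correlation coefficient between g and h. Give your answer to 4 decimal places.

-0.3955

r = Cov(g,h) / (s_g · s_h) = -89.93 / (15.68 × 14.50)
  = -89.93 / 227.3600 ≈ -0.3955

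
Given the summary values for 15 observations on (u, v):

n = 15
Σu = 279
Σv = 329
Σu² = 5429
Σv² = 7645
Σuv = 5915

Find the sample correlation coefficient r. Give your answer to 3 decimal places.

-0.638

r = (nΣuv − ΣuΣv) / √[(nΣu² − (Σu)²)(nΣv² − (Σv)²)]
Numerator: 15×5915 − 279×329 = -3066
Denominator: √[(81435 − 77841)(114675 − 108241)] = √[3594 × 6434] = 4808.7208
r = -3066 / 4808.7208 ≈ -0.638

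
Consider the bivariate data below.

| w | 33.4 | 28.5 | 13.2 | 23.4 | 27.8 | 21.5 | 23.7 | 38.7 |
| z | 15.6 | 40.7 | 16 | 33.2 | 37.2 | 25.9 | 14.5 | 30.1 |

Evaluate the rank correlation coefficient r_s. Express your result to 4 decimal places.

Rank w: 7, 6, 1, 3, 5, 2, 4, 8
Rank z: 2, 8, 3, 6, 7, 4, 1, 5
d = rank(w) − rank(z): 5, -2, -2, -3, -2, -2, 3, 3; Σd² = 68
ρ = 1 − 6Σd² / [n(n²−1)] = 1 − 6×68 / (8×63) = 1 − 408/504 ≈ 0.1905

0.1905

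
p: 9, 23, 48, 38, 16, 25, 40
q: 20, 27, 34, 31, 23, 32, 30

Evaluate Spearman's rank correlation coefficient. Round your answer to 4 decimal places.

Rank p: 1, 3, 7, 5, 2, 4, 6
Rank q: 1, 3, 7, 5, 2, 6, 4
d = rank(p) − rank(q): 0, 0, 0, 0, 0, -2, 2; Σd² = 8
ρ = 1 − 6Σd² / [n(n²−1)] = 1 − 6×8 / (7×48) = 1 − 48/336 ≈ 0.8571

0.8571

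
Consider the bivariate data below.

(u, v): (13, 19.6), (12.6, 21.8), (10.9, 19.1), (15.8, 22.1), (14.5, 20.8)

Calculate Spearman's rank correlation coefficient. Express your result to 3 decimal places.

Rank u: 3, 2, 1, 5, 4
Rank v: 2, 4, 1, 5, 3
d = rank(u) − rank(v): 1, -2, 0, 0, 1; Σd² = 6
ρ = 1 − 6Σd² / [n(n²−1)] = 1 − 6×6 / (5×24) = 1 − 36/120 ≈ 0.700

0.700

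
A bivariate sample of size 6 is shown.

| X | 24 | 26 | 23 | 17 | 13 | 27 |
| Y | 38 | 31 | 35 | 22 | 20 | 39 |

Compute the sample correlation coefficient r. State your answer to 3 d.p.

n = 6, ΣX = 130, ΣY = 185, ΣX² = 2968, ΣY² = 6035, ΣXY = 4210
nΣXY − ΣXΣY = 25260 − 24050 = 1210
nΣX² − (ΣX)² = 17808 − 16900 = 908; nΣY² − (ΣY)² = 36210 − 34225 = 1985
r = 1210 / √(908 × 1985) = 1210 / 1342.5275 ≈ 0.901

0.901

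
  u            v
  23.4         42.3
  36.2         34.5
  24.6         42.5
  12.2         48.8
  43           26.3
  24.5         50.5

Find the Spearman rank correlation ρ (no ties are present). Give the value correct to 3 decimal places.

-0.714

Rank u: 2, 5, 4, 1, 6, 3
Rank v: 3, 2, 4, 5, 1, 6
d = rank(u) − rank(v): -1, 3, 0, -4, 5, -3; Σd² = 60
ρ = 1 − 6Σd² / [n(n²−1)] = 1 − 6×60 / (6×35) = 1 − 360/210 ≈ -0.714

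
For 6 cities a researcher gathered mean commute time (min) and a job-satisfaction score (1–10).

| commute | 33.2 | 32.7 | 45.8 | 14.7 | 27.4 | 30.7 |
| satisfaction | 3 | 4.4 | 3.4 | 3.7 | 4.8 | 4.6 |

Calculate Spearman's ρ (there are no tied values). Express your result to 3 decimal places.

Rank commute: 5, 4, 6, 1, 2, 3
Rank satisfaction: 1, 4, 2, 3, 6, 5
d = rank(commute) − rank(satisfaction): 4, 0, 4, -2, -4, -2; Σd² = 56
ρ = 1 − 6Σd² / [n(n²−1)] = 1 − 6×56 / (6×35) = 1 − 336/210 ≈ -0.600

-0.600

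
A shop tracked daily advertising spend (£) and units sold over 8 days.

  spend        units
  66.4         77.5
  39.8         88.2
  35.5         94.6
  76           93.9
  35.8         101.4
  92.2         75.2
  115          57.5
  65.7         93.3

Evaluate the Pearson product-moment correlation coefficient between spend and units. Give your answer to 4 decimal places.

-0.8375

n = 8, Σx = 526.4, Σy = 681.6, Σx² = 40353.22, Σy² = 59500, Σxy = 42456.93
nΣxy − ΣxΣy = 339655.44 − 358794.24 = -19138.8
nΣx² − (Σx)² = 322825.76 − 277096.96 = 45728.8; nΣy² − (Σy)² = 476000 − 464578.56 = 11421.44
r = -19138.8 / √(45728.8 × 11421.44) = -19138.8 / 22853.6375 ≈ -0.8375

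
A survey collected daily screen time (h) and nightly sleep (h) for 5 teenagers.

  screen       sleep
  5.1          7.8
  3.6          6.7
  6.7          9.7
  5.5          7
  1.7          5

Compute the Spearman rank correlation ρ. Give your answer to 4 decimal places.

0.9000

Rank screen: 3, 2, 5, 4, 1
Rank sleep: 4, 2, 5, 3, 1
d = rank(screen) − rank(sleep): -1, 0, 0, 1, 0; Σd² = 2
ρ = 1 − 6Σd² / [n(n²−1)] = 1 − 6×2 / (5×24) = 1 − 12/120 ≈ 0.9000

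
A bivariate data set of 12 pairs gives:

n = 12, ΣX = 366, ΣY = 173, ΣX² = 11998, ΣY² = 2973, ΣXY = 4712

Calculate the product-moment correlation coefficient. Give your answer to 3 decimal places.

r = (nΣXY − ΣXΣY) / √[(nΣX² − (ΣX)²)(nΣY² − (ΣY)²)]
Numerator: 12×4712 − 366×173 = -6774
Denominator: √[(143976 − 133956)(35676 − 29929)] = √[10020 × 5747] = 7588.4742
r = -6774 / 7588.4742 ≈ -0.893

-0.893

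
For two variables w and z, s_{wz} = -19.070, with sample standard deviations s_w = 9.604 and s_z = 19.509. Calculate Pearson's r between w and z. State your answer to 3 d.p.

-0.102

r = Cov(w,z) / (s_w · s_z) = -19.070 / (9.604 × 19.509)
  = -19.070 / 187.3644 ≈ -0.102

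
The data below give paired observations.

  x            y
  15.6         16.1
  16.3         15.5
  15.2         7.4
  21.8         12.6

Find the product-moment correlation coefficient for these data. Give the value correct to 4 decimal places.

0.0588

n = 4, Σx = 68.9, Σy = 51.6, Σx² = 1215.33, Σy² = 712.98, Σxy = 890.97
nΣxy − ΣxΣy = 3563.88 − 3555.24 = 8.64
nΣx² − (Σx)² = 4861.32 − 4747.21 = 114.11; nΣy² − (Σy)² = 2851.92 − 2662.56 = 189.36
r = 8.64 / √(114.11 × 189.36) = 8.64 / 146.9962 ≈ 0.0588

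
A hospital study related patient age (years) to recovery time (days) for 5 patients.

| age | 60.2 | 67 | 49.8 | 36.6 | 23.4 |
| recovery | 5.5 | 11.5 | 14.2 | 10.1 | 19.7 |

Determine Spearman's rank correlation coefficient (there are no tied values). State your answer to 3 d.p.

Rank age: 4, 5, 3, 2, 1
Rank recovery: 1, 3, 4, 2, 5
d = rank(age) − rank(recovery): 3, 2, -1, 0, -4; Σd² = 30
ρ = 1 − 6Σd² / [n(n²−1)] = 1 − 6×30 / (5×24) = 1 − 180/120 ≈ -0.500

-0.500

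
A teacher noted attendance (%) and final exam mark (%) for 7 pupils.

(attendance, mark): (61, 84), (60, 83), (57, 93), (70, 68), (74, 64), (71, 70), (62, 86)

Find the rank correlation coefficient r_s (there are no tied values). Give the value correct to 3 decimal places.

-0.821

Rank attendance: 3, 2, 1, 5, 7, 6, 4
Rank mark: 5, 4, 7, 2, 1, 3, 6
d = rank(attendance) − rank(mark): -2, -2, -6, 3, 6, 3, -2; Σd² = 102
ρ = 1 − 6Σd² / [n(n²−1)] = 1 − 6×102 / (7×48) = 1 − 612/336 ≈ -0.821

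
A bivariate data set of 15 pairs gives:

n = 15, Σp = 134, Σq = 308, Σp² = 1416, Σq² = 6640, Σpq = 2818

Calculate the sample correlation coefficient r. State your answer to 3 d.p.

0.253

r = (nΣpq − ΣpΣq) / √[(nΣp² − (Σp)²)(nΣq² − (Σq)²)]
Numerator: 15×2818 − 134×308 = 998
Denominator: √[(21240 − 17956)(99600 − 94864)] = √[3284 × 4736] = 3943.7322
r = 998 / 3943.7322 ≈ 0.253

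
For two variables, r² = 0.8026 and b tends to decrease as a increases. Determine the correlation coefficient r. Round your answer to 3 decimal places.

-0.896

|r| = √0.8026 = 0.896
The association is negative, so r = −0.896.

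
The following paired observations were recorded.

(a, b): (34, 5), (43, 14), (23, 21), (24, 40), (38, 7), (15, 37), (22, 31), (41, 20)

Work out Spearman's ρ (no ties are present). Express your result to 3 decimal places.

-0.643

Rank a: 5, 8, 3, 4, 6, 1, 2, 7
Rank b: 1, 3, 5, 8, 2, 7, 6, 4
d = rank(a) − rank(b): 4, 5, -2, -4, 4, -6, -4, 3; Σd² = 138
ρ = 1 − 6Σd² / [n(n²−1)] = 1 − 6×138 / (8×63) = 1 − 828/504 ≈ -0.643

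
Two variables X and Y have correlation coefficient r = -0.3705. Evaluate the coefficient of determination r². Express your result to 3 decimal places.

0.137

r² = (-0.3705)² = 0.137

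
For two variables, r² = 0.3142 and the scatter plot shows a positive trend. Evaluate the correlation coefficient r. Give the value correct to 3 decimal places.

0.561

|r| = √0.3142 = 0.561
The association is positive, so r = 0.561.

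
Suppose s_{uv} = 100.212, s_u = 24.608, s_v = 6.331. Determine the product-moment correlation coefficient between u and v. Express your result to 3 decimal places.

r = Cov(u,v) / (s_u · s_v) = 100.212 / (24.608 × 6.331)
  = 100.212 / 155.7932 ≈ 0.643

0.643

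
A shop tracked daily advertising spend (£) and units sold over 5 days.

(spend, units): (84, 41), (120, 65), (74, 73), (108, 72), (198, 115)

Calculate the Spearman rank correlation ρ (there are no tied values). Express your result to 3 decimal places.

0.300

Rank spend: 2, 4, 1, 3, 5
Rank units: 1, 2, 4, 3, 5
d = rank(spend) − rank(units): 1, 2, -3, 0, 0; Σd² = 14
ρ = 1 − 6Σd² / [n(n²−1)] = 1 − 6×14 / (5×24) = 1 − 84/120 ≈ 0.300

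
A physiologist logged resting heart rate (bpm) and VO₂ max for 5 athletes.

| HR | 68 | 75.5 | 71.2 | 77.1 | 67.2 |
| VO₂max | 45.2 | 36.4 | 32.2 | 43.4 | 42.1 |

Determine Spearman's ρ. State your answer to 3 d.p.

-0.100

Rank HR: 2, 4, 3, 5, 1
Rank VO₂max: 5, 2, 1, 4, 3
d = rank(HR) − rank(VO₂max): -3, 2, 2, 1, -2; Σd² = 22
ρ = 1 − 6Σd² / [n(n²−1)] = 1 − 6×22 / (5×24) = 1 − 132/120 ≈ -0.100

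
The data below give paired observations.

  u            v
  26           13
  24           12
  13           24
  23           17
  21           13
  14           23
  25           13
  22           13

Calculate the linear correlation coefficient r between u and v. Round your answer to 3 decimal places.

n = 8, Σu = 168, Σv = 128, Σu² = 3696, Σv² = 2214, Σuv = 2535
nΣuv − ΣuΣv = 20280 − 21504 = -1224
nΣu² − (Σu)² = 29568 − 28224 = 1344; nΣv² − (Σv)² = 17712 − 16384 = 1328
r = -1224 / √(1344 × 1328) = -1224 / 1335.9760 ≈ -0.916

-0.916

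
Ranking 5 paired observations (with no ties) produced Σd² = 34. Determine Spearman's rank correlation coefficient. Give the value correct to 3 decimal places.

-0.700

ρ = 1 − 6Σd² / [n(n²−1)] = 1 − 6×34 / (5×24)
  = 1 − 204/120 = 1 − 1.7000 ≈ -0.700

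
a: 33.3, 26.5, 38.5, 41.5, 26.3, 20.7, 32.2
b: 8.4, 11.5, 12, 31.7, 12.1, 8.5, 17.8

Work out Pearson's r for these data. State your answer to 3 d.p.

0.664

n = 7, Σa = 219, Σb = 102, Σa² = 7172.66, Σb² = 1887.2, Σab = 3429.36
nΣab − ΣaΣb = 24005.52 − 22338 = 1667.52
nΣa² − (Σa)² = 50208.62 − 47961 = 2247.62; nΣb² − (Σb)² = 13210.4 − 10404 = 2806.4
r = 1667.52 / √(2247.62 × 2806.4) = 1667.52 / 2511.5176 ≈ 0.664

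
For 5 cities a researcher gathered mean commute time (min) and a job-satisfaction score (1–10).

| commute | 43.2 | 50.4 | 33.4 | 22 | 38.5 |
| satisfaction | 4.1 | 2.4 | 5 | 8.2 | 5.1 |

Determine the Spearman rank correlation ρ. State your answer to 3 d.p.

-0.900

Rank commute: 4, 5, 2, 1, 3
Rank satisfaction: 2, 1, 3, 5, 4
d = rank(commute) − rank(satisfaction): 2, 4, -1, -4, -1; Σd² = 38
ρ = 1 − 6Σd² / [n(n²−1)] = 1 − 6×38 / (5×24) = 1 − 228/120 ≈ -0.900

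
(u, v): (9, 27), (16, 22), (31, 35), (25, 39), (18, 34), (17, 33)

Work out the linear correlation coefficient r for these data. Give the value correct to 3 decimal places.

n = 6, Σu = 116, Σv = 190, Σu² = 2536, Σv² = 6204, Σuv = 3828
nΣuv − ΣuΣv = 22968 − 22040 = 928
nΣu² − (Σu)² = 15216 − 13456 = 1760; nΣv² − (Σv)² = 37224 − 36100 = 1124
r = 928 / √(1760 × 1124) = 928 / 1406.4992 ≈ 0.660

0.660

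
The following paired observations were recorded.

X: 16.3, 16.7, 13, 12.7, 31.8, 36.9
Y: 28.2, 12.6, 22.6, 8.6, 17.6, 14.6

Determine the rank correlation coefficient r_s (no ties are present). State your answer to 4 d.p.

Rank X: 3, 4, 2, 1, 5, 6
Rank Y: 6, 2, 5, 1, 4, 3
d = rank(X) − rank(Y): -3, 2, -3, 0, 1, 3; Σd² = 32
ρ = 1 − 6Σd² / [n(n²−1)] = 1 − 6×32 / (6×35) = 1 − 192/210 ≈ 0.0857

0.0857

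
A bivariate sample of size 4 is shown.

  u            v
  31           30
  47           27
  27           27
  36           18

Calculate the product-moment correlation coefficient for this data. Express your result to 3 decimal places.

n = 4, Σu = 141, Σv = 102, Σu² = 5195, Σv² = 2682, Σuv = 3576
nΣuv − ΣuΣv = 14304 − 14382 = -78
nΣu² − (Σu)² = 20780 − 19881 = 899; nΣv² − (Σv)² = 10728 − 10404 = 324
r = -78 / √(899 × 324) = -78 / 539.6999 ≈ -0.145

-0.145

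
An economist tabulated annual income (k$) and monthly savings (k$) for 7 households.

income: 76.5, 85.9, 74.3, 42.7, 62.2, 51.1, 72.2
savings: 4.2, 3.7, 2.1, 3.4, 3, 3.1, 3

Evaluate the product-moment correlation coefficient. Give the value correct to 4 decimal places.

0.1271

n = 7, Σx = 464.9, Σy = 22.5, Σx² = 32267.73, Σy² = 74.91, Σxy = 1501.95
nΣxy − ΣxΣy = 10513.65 − 10460.25 = 53.4
nΣx² − (Σx)² = 225874.11 − 216132.01 = 9742.1; nΣy² − (Σy)² = 524.37 − 506.25 = 18.12
r = 53.4 / √(9742.1 × 18.12) = 53.4 / 420.1510 ≈ 0.1271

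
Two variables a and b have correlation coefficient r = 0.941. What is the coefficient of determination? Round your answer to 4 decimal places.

r² = (0.941)² = 0.8855

0.8855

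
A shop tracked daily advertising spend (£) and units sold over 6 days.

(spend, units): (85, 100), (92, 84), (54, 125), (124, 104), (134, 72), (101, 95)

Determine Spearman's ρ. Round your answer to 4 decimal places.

-0.6000

Rank spend: 2, 3, 1, 5, 6, 4
Rank units: 4, 2, 6, 5, 1, 3
d = rank(spend) − rank(units): -2, 1, -5, 0, 5, 1; Σd² = 56
ρ = 1 − 6Σd² / [n(n²−1)] = 1 − 6×56 / (6×35) = 1 − 336/210 ≈ -0.6000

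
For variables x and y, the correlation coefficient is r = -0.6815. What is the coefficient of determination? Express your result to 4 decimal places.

r² = (-0.6815)² = 0.4644

0.4644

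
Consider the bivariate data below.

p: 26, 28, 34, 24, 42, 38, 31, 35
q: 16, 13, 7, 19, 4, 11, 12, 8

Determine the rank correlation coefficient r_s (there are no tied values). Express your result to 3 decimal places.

Rank p: 2, 3, 5, 1, 8, 7, 4, 6
Rank q: 7, 6, 2, 8, 1, 4, 5, 3
d = rank(p) − rank(q): -5, -3, 3, -7, 7, 3, -1, 3; Σd² = 160
ρ = 1 − 6Σd² / [n(n²−1)] = 1 − 6×160 / (8×63) = 1 − 960/504 ≈ -0.905

-0.905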